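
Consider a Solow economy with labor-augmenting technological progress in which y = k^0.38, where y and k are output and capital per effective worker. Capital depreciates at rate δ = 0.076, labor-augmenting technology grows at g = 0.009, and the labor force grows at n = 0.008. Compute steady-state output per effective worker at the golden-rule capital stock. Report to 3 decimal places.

y_gold ≈ 2.370

Break-even investment rate: n + g + δ = 0.008 + 0.009 + 0.076 = 0.093.
At the golden rule the marginal product of capital equals n+g+δ: 0.38·k^(0.38−1) = 0.093. Solving, k_gold = (0.38/0.093)^(1/0.62) ≈ 9.6821.
Output: y_gold = k_gold^0.38 = 9.6821^0.38 ≈ 2.3696.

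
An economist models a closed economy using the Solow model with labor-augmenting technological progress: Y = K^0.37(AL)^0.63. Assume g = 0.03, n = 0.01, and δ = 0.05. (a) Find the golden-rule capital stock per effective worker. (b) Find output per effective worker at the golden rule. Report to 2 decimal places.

(a) k_gold ≈ 9.43; (b) y_gold ≈ 2.29

n + g + δ = 0.01 + 0.03 + 0.05 = 0.09.
Setting f'(k) = n+g+δ gives 0.37·k^(0.37−1) = 0.09, hence k_gold = (0.37/0.09)^(1/0.63) ≈ 9.4306.
y_gold = 9.4306^0.37 ≈ 2.2939.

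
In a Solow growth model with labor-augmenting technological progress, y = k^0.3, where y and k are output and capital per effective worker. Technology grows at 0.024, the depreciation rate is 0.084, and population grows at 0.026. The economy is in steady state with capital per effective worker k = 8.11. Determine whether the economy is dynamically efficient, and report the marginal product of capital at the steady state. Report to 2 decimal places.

n + g + δ = 0.026 + 0.024 + 0.084 = 0.134.
MPK = 0.3·k^(0.3−1) = 0.3·8.11^(-0.7) ≈ 0.0693.
MPK < 0.134, so the economy is dynamically inefficient (over-saving).

dynamically inefficient; MPK ≈ 0.07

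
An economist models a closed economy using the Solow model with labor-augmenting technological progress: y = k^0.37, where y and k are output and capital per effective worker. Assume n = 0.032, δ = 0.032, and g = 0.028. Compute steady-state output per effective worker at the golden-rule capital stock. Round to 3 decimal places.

y_gold ≈ 2.265

Break-even investment rate: n + g + δ = 0.032 + 0.028 + 0.032 = 0.092.
Golden rule sets MPK = n+g+δ: 0.37·k^(0.37−1) = 0.092, so k_gold = (0.37/0.092)^(1/0.63) ≈ 9.1072.
Output: y_gold = k_gold^0.37 = 9.1072^0.37 ≈ 2.2645.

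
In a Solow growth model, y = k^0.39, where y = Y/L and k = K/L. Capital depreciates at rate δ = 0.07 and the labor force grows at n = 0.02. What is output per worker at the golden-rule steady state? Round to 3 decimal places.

n + δ = 0.02 + 0.07 = 0.09.
Setting f'(k) = n+δ gives 0.39·k^(0.39−1) = 0.09, hence k_gold = (0.39/0.09)^(1/0.61) ≈ 11.0655.
Output: y_gold = k_gold^0.39 = 11.0655^0.39 ≈ 2.5536.

y_gold ≈ 2.554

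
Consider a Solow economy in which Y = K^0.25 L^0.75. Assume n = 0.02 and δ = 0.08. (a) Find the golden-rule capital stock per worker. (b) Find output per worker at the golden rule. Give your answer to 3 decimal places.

The effective depreciation rate is n + δ = 0.02 + 0.08 = 0.1.
At the golden rule the marginal product of capital equals n+δ: 0.25·k^(0.25−1) = 0.1. Solving, k_gold = (0.25/0.1)^(1/0.75) ≈ 3.3930.
y_gold = 3.3930^0.25 ≈ 1.3572.

(a) k_gold ≈ 3.393; (b) y_gold ≈ 1.357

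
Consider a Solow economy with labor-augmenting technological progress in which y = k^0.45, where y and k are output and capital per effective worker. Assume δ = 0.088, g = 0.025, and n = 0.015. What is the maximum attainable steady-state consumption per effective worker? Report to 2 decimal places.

The effective depreciation rate is n + g + δ = 0.015 + 0.025 + 0.088 = 0.128.
Setting f'(k) = n+g+δ gives 0.45·k^(0.45−1) = 0.128, hence k_gold = (0.45/0.128)^(1/0.55) ≈ 9.8340.
y_gold = 9.8340^0.45 ≈ 2.7972.
c_gold = y_gold − (n+g+δ)·k_gold = 2.7972 − 0.128·9.8340 ≈ 1.5385.

c_gold ≈ 1.54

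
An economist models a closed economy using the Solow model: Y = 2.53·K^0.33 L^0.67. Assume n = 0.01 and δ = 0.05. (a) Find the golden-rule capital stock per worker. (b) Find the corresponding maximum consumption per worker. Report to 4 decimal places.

(a) k_gold ≈ 50.8969; (b) c_gold ≈ 6.2002

Capital per worker breaks even when investment replaces (n + δ)·k; here n + δ = 0.06.
Golden rule sets MPK = n+δ: 0.33·2.53·k^(0.33−1) = 0.06, so k_gold = (0.33·2.53/0.06)^(1/0.67) ≈ 50.8969.
y_gold = 2.53·50.8969^0.33 ≈ 9.2540; c_gold = y_gold − 0.06·k_gold ≈ 6.2002.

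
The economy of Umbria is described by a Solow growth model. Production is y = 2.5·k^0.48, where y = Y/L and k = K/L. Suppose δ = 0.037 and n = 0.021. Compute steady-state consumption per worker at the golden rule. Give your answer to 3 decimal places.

c_gold ≈ 21.305

Capital per worker breaks even when investment replaces (n + δ)·k; here n + δ = 0.058.
At the golden rule the marginal product of capital equals n+δ: 0.48·2.5·k^(0.48−1) = 0.058. Solving, k_gold = (0.48·2.5/0.058)^(1/0.52) ≈ 339.0742.
y_gold = 2.5·339.0742^0.48 ≈ 40.9715.
c_gold = y_gold − (n+δ)·k_gold = 40.9715 − 0.058·339.0742 ≈ 21.3052.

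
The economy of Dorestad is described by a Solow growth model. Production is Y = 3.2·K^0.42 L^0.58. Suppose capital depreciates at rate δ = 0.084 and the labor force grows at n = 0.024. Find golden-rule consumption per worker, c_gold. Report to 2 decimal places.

c_gold ≈ 11.52

Capital per worker breaks even when investment replaces (n + δ)·k; here n + δ = 0.108.
Maximizing c = f(k) − (n+δ)·k gives f'(k) = n+δ, i.e. 0.42·3.2·k^(0.42−1) = 0.108, so k_gold = (0.42·3.2/0.108)^(1/0.58) ≈ 77.2483.
y_gold = 3.2·77.2483^0.42 ≈ 19.8638.
c_gold = y_gold − (n+δ)·k_gold = 19.8638 − 0.108·77.2483 ≈ 11.5210.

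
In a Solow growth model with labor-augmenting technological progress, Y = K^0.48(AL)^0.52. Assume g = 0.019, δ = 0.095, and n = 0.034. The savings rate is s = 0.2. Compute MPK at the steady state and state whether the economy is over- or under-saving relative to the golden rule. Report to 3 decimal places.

under-saving; MPK ≈ 0.355

Break-even investment rate: n + g + δ = 0.034 + 0.019 + 0.095 = 0.148.
Steady-state k*: s·k^0.48 = 0.148·k gives k* = (0.2/0.148)^(1/0.52) ≈ 1.7843.
MPK = 0.48·1.7843^(-0.52) ≈ 0.3552.
MPK > n+g+δ = 0.148, so the economy is dynamically efficient (under-saving).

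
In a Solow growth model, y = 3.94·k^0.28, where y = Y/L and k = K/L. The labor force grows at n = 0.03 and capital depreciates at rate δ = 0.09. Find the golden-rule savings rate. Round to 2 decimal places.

n + δ = 0.03 + 0.09 = 0.12.
At the golden rule MPK = n+δ, and in any Cobb-Douglas steady state s = (n+δ)·k/y = MPK·k/y = capital's share 0.28.

s_gold = 0.28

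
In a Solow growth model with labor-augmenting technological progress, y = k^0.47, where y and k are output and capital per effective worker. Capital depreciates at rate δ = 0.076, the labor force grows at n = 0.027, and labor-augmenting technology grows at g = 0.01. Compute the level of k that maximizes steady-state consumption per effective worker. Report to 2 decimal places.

k_gold ≈ 14.72

Break-even investment rate: n + g + δ = 0.027 + 0.01 + 0.076 = 0.113.
Setting f'(k) = n+g+δ gives 0.47·k^(0.47−1) = 0.113, hence k_gold = (0.47/0.113)^(1/0.53) ≈ 14.7218.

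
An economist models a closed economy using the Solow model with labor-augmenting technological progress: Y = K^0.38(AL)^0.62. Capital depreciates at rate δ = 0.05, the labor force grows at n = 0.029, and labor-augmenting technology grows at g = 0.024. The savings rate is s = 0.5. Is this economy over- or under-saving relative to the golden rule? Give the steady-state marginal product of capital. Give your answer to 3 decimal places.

over-saving; MPK ≈ 0.078

The effective depreciation rate is n + g + δ = 0.029 + 0.024 + 0.05 = 0.103.
Steady-state k*: s·k^0.38 = 0.103·k gives k* = (0.5/0.103)^(1/0.62) ≈ 12.7840.
MPK = 0.38·12.7840^(-0.62) ≈ 0.0783.
MPK < n+g+δ = 0.103, so the economy is dynamically inefficient (over-saving).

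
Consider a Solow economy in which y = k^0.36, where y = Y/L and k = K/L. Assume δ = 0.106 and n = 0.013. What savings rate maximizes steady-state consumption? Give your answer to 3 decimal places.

Capital per worker breaks even when investment replaces (n + δ)·k; here n + δ = 0.119.
At the golden rule MPK = n+δ, and in any Cobb-Douglas steady state s = (n+δ)·k/y = MPK·k/y = capital's share 0.36.

s_gold = 0.360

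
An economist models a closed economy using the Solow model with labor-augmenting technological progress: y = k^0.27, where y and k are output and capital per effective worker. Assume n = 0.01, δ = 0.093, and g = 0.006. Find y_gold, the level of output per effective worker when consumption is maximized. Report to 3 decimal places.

The effective depreciation rate is n + g + δ = 0.01 + 0.006 + 0.093 = 0.109.
Maximizing c = f(k) − (n+g+δ)·k gives f'(k) = n+g+δ, i.e. 0.27·k^(0.27−1) = 0.109, so k_gold = (0.27/0.109)^(1/0.73) ≈ 3.4645.
Output: y_gold = k_gold^0.27 = 3.4645^0.27 ≈ 1.3986.

y_gold ≈ 1.399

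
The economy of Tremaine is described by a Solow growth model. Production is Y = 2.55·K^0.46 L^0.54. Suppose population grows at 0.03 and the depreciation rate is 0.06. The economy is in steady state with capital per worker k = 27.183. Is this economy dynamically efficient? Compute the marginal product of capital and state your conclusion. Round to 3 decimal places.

Capital per worker breaks even when investment replaces (n + δ)·k; here n + δ = 0.09.
MPK = 0.46·2.55·k^(0.46−1) = 0.46·2.55·27.183^(-0.54) ≈ 0.1971.
MPK > 0.09, so the economy is dynamically efficient (under-saving).

dynamically efficient; MPK ≈ 0.197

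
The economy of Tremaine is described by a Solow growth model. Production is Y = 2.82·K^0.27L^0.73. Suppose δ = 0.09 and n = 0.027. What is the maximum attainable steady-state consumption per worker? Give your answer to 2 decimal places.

Capital per worker breaks even when investment replaces (n + δ)·k; here n + δ = 0.117.
Setting f'(k) = n+δ gives 0.27·2.82·k^(0.27−1) = 0.117, hence k_gold = (0.27·2.82/0.117)^(1/0.73) ≈ 13.0102.
y_gold = 2.82·13.0102^0.27 ≈ 5.6377.
c_gold = y_gold − (n+δ)·k_gold = 5.6377 − 0.117·13.0102 ≈ 4.1156.

c_gold ≈ 4.12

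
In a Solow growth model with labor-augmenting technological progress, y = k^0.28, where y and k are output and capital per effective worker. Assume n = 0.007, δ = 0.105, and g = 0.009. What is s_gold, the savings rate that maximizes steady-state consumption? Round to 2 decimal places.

n + g + δ = 0.007 + 0.009 + 0.105 = 0.121.
At the golden rule MPK = n+g+δ, and in any Cobb-Douglas steady state s = (n+g+δ)·k/y = MPK·k/y = capital's share 0.28.

s_gold = 0.28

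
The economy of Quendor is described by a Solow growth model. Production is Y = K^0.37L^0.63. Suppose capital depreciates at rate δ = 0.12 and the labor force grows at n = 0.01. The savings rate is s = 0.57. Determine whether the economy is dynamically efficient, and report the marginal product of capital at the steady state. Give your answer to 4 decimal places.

dynamically inefficient; MPK ≈ 0.0844

Break-even investment rate: n + δ = 0.01 + 0.12 = 0.13.
Steady-state k*: s·k^0.37 = 0.13·k gives k* = (0.57/0.13)^(1/0.63) ≈ 10.4457.
MPK = 0.37·10.4457^(-0.63) ≈ 0.0844.
MPK < n+δ = 0.13, so the economy is dynamically inefficient (over-saving).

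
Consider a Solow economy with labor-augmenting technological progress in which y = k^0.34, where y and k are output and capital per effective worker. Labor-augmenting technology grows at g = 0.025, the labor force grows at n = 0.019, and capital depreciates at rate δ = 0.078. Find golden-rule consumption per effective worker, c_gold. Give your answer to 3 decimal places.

c_gold ≈ 1.119

The effective depreciation rate is n + g + δ = 0.019 + 0.025 + 0.078 = 0.122.
At the golden rule the marginal product of capital equals n+g+δ: 0.34·k^(0.34−1) = 0.122. Solving, k_gold = (0.34/0.122)^(1/0.66) ≈ 4.7252.
y_gold = 4.7252^0.34 ≈ 1.6955.
c_gold = y_gold − (n+g+δ)·k_gold = 1.6955 − 0.122·4.7252 ≈ 1.1190.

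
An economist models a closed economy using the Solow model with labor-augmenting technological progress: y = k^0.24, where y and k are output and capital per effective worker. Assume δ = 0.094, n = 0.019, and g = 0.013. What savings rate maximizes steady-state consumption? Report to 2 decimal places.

s_gold = 0.24

n + g + δ = 0.019 + 0.013 + 0.094 = 0.126.
At the golden rule MPK = n+g+δ, and in any Cobb-Douglas steady state s = (n+g+δ)·k/y = MPK·k/y = capital's share 0.24.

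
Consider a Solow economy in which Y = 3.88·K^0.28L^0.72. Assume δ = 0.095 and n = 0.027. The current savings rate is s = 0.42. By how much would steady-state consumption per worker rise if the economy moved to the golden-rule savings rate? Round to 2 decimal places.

Break-even investment rate: n + δ = 0.027 + 0.095 = 0.122.
Current steady state (s = 0.42): k* = (0.42·3.88/0.122)^(1/0.72) ≈ 36.6017, y* = 3.88·36.6017^0.28 ≈ 10.6319, c* = (1−0.42)·10.6319 ≈ 6.1665.
Setting f'(k) = n+δ gives 0.28·3.88·k^(0.28−1) = 0.122, hence k_gold = (0.28·3.88/0.122)^(1/0.72) ≈ 20.8416.
y_gold = 3.88·20.8416^0.28 ≈ 9.0810, c_gold = y_gold − 0.122·k_gold ≈ 6.5383.
Gain: Δc = 6.5383 − 6.1665 ≈ 0.3718.

Δc ≈ 0.37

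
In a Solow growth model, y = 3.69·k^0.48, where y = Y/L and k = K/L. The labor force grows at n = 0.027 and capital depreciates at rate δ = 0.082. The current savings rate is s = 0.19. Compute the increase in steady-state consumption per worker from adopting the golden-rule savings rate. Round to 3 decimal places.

Δc ≈ 8.501

Capital per worker breaks even when investment replaces (n + δ)·k; here n + δ = 0.109.
Current steady state (s = 0.19): k* = (0.19·3.69/0.109)^(1/0.52) ≈ 35.8530, y* = 3.69·35.8530^0.48 ≈ 20.5683, c* = (1−0.19)·20.5683 ≈ 16.6603.
Maximizing c = f(k) − (n+δ)·k gives f'(k) = n+δ, i.e. 0.48·3.69·k^(0.48−1) = 0.109, so k_gold = (0.48·3.69/0.109)^(1/0.52) ≈ 213.0790.
y_gold = 3.69·213.0790^0.48 ≈ 48.3867, c_gold = y_gold − 0.109·k_gold ≈ 25.1611.
Gain: Δc = 25.1611 − 16.6603 ≈ 8.5007.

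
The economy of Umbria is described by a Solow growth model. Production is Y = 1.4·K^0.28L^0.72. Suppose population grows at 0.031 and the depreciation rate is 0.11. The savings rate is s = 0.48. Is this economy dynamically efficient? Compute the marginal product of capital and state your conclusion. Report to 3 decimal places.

dynamically inefficient; MPK ≈ 0.082

n + δ = 0.031 + 0.11 = 0.141.
Steady-state k*: s·A·k^0.28 = 0.141·k gives k* = (0.48·1.4/0.141)^(1/0.72) ≈ 8.7473.
MPK = 0.28·1.4·8.7473^(-0.72) ≈ 0.0823.
MPK < n+δ = 0.141, so the economy is dynamically inefficient (over-saving).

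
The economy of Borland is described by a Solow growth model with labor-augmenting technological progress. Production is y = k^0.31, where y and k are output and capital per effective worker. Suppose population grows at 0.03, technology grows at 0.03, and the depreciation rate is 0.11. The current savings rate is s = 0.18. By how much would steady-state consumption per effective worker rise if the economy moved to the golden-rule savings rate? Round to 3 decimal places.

Capital per effective worker breaks even when investment replaces (n + g + δ)·k; here n + g + δ = 0.17.
Current steady state (s = 0.18): k* = (0.18/0.17)^(1/0.69) ≈ 1.0864, y* = 1.0864^0.31 ≈ 1.0260, c* = (1−0.18)·1.0260 ≈ 0.8413.
Setting f'(k) = n+g+δ gives 0.31·k^(0.31−1) = 0.17, hence k_gold = (0.31/0.17)^(1/0.69) ≈ 2.3886.
y_gold = 2.3886^0.31 ≈ 1.3099, c_gold = y_gold − 0.17·k_gold ≈ 0.9038.
Gain: Δc = 0.9038 − 0.8413 ≈ 0.0625.

Δc ≈ 0.062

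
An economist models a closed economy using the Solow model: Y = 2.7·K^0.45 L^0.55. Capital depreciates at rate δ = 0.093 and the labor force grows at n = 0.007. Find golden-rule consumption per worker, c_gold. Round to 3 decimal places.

The effective depreciation rate is n + δ = 0.007 + 0.093 = 0.1.
Maximizing c = f(k) − (n+δ)·k gives f'(k) = n+δ, i.e. 0.45·2.7·k^(0.45−1) = 0.1, so k_gold = (0.45·2.7/0.1)^(1/0.55) ≈ 93.7469.
y_gold = 2.7·93.7469^0.45 ≈ 20.8326.
c_gold = y_gold − (n+δ)·k_gold = 20.8326 − 0.1·93.7469 ≈ 11.4580.

c_gold ≈ 11.458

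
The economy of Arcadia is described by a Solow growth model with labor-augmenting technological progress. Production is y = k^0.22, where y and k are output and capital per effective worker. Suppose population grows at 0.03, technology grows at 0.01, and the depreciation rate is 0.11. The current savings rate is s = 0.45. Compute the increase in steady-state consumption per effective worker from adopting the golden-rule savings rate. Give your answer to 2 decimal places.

The effective depreciation rate is n + g + δ = 0.03 + 0.01 + 0.11 = 0.15.
Current steady state (s = 0.45): k* = (0.45/0.15)^(1/0.78) ≈ 4.0897, y* = 4.0897^0.22 ≈ 1.3632, c* = (1−0.45)·1.3632 ≈ 0.7498.
At the golden rule the marginal product of capital equals n+g+δ: 0.22·k^(0.22−1) = 0.15. Solving, k_gold = (0.22/0.15)^(1/0.78) ≈ 1.6340.
y_gold = 1.6340^0.22 ≈ 1.1141, c_gold = y_gold − 0.15·k_gold ≈ 0.8690.
Gain: Δc = 0.8690 − 0.7498 ≈ 0.1192.

Δc ≈ 0.12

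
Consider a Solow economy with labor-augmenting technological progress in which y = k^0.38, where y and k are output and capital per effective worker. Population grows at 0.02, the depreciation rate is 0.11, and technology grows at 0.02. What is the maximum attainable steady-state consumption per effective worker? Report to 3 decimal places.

The effective depreciation rate is n + g + δ = 0.02 + 0.02 + 0.11 = 0.15.
Maximizing c = f(k) − (n+g+δ)·k gives f'(k) = n+g+δ, i.e. 0.38·k^(0.38−1) = 0.15, so k_gold = (0.38/0.15)^(1/0.62) ≈ 4.4783.
y_gold = 4.4783^0.38 ≈ 1.7678.
c_gold = y_gold − (n+g+δ)·k_gold = 1.7678 − 0.15·4.4783 ≈ 1.0960.

c_gold ≈ 1.096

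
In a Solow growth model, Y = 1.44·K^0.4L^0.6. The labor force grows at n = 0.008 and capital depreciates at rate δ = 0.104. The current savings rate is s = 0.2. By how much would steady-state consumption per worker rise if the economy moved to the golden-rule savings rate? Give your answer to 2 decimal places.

The effective depreciation rate is n + δ = 0.008 + 0.104 = 0.112.
Current steady state (s = 0.2): k* = (0.2·1.44/0.112)^(1/0.6) ≈ 4.8264, y* = 1.44·4.8264^0.4 ≈ 2.7028, c* = (1−0.2)·2.7028 ≈ 2.1622.
Maximizing c = f(k) − (n+δ)·k gives f'(k) = n+δ, i.e. 0.4·1.44·k^(0.4−1) = 0.112, so k_gold = (0.4·1.44/0.112)^(1/0.6) ≈ 15.3229.
y_gold = 1.44·15.3229^0.4 ≈ 4.2904, c_gold = y_gold − 0.112·k_gold ≈ 2.5742.
Gain: Δc = 2.5742 − 2.1622 ≈ 0.4120.

Δc ≈ 0.41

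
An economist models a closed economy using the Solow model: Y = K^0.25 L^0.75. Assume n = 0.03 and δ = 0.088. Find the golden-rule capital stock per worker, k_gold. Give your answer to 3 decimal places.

k_gold ≈ 2.721

Capital per worker breaks even when investment replaces (n + δ)·k; here n + δ = 0.118.
Golden rule sets MPK = n+δ: 0.25·k^(0.25−1) = 0.118, so k_gold = (0.25/0.118)^(1/0.75) ≈ 2.7211.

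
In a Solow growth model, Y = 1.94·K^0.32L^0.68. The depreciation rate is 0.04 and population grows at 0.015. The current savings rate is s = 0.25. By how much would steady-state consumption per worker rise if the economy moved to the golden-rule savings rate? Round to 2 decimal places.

Capital per worker breaks even when investment replaces (n + δ)·k; here n + δ = 0.055.
Current steady state (s = 0.25): k* = (0.25·1.94/0.055)^(1/0.68) ≈ 24.5620, y* = 1.94·24.5620^0.32 ≈ 5.4036, c* = (1−0.25)·5.4036 ≈ 4.0527.
Golden rule sets MPK = n+δ: 0.32·1.94·k^(0.32−1) = 0.055, so k_gold = (0.32·1.94/0.055)^(1/0.68) ≈ 35.3122.
y_gold = 1.94·35.3122^0.32 ≈ 6.0693, c_gold = y_gold − 0.055·k_gold ≈ 4.1271.
Gain: Δc = 4.1271 − 4.0527 ≈ 0.0744.

Δc ≈ 0.07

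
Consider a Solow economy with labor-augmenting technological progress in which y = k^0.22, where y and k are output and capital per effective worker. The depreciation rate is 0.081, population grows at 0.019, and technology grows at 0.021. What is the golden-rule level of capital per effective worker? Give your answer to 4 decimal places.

k_gold ≈ 2.1521

Capital per effective worker breaks even when investment replaces (n + g + δ)·k; here n + g + δ = 0.121.
At the golden rule the marginal product of capital equals n+g+δ: 0.22·k^(0.22−1) = 0.121. Solving, k_gold = (0.22/0.121)^(1/0.78) ≈ 2.1521.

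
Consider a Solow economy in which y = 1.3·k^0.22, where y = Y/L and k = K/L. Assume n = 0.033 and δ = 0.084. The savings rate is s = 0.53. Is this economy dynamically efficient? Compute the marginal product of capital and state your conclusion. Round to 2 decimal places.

dynamically inefficient; MPK ≈ 0.05

n + δ = 0.033 + 0.084 = 0.117.
Steady-state k*: s·A·k^0.22 = 0.117·k gives k* = (0.53·1.3/0.117)^(1/0.78) ≈ 9.7101.
MPK = 0.22·1.3·9.7101^(-0.78) ≈ 0.0486.
MPK < n+δ = 0.117, so the economy is dynamically inefficient (over-saving).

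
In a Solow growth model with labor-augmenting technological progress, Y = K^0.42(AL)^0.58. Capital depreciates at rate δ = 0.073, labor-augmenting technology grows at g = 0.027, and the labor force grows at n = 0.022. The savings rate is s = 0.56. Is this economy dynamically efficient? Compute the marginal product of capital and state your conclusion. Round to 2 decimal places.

The effective depreciation rate is n + g + δ = 0.022 + 0.027 + 0.073 = 0.122.
Steady-state k*: s·k^0.42 = 0.122·k gives k* = (0.56/0.122)^(1/0.58) ≈ 13.8383.
MPK = 0.42·13.8383^(-0.58) ≈ 0.0915.
MPK < n+g+δ = 0.122, so the economy is dynamically inefficient (over-saving).

dynamically inefficient; MPK ≈ 0.09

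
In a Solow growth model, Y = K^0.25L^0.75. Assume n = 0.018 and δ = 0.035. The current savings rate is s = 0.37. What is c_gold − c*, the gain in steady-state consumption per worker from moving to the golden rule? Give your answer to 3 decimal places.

The effective depreciation rate is n + δ = 0.018 + 0.035 = 0.053.
Current steady state (s = 0.37): k* = (0.37/0.053)^(1/0.75) ≈ 13.3424, y* = 13.3424^0.25 ≈ 1.9112, c* = (1−0.37)·1.9112 ≈ 1.2041.
Golden rule sets MPK = n+δ: 0.25·k^(0.25−1) = 0.053, so k_gold = (0.25/0.053)^(1/0.75) ≈ 7.9108.
y_gold = 7.9108^0.25 ≈ 1.6771, c_gold = y_gold − 0.053·k_gold ≈ 1.2578.
Gain: Δc = 1.2578 − 1.2041 ≈ 0.0537.

Δc ≈ 0.054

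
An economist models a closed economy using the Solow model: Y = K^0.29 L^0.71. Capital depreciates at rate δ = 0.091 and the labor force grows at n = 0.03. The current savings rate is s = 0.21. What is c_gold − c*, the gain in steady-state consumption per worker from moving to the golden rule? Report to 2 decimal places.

Δc ≈ 0.03

The effective depreciation rate is n + δ = 0.03 + 0.091 = 0.121.
Current steady state (s = 0.21): k* = (0.21/0.121)^(1/0.71) ≈ 2.1739, y* = 2.1739^0.29 ≈ 1.2526, c* = (1−0.21)·1.2526 ≈ 0.9895.
Setting f'(k) = n+δ gives 0.29·k^(0.29−1) = 0.121, hence k_gold = (0.29/0.121)^(1/0.71) ≈ 3.4250.
y_gold = 3.4250^0.29 ≈ 1.4291, c_gold = y_gold − 0.121·k_gold ≈ 1.0146.
Gain: Δc = 1.0146 − 0.9895 ≈ 0.0251.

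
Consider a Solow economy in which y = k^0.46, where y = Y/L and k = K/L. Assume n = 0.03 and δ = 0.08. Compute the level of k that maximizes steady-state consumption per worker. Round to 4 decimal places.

n + δ = 0.03 + 0.08 = 0.11.
Setting f'(k) = n+δ gives 0.46·k^(0.46−1) = 0.11, hence k_gold = (0.46/0.11)^(1/0.54) ≈ 14.1474.

k_gold ≈ 14.1474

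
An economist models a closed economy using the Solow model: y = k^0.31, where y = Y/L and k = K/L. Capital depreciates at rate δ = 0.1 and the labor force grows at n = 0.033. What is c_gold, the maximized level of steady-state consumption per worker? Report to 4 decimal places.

Capital per worker breaks even when investment replaces (n + δ)·k; here n + δ = 0.133.
Setting f'(k) = n+δ gives 0.31·k^(0.31−1) = 0.133, hence k_gold = (0.31/0.133)^(1/0.69) ≈ 3.4090.
y_gold = 3.4090^0.31 ≈ 1.4626.
c_gold = y_gold − (n+δ)·k_gold = 1.4626 − 0.133·3.4090 ≈ 1.0092.

c_gold ≈ 1.0092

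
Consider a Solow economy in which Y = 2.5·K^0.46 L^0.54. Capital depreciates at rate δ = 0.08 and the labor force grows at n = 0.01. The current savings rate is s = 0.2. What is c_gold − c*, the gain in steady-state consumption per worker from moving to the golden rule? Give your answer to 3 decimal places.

The effective depreciation rate is n + δ = 0.01 + 0.08 = 0.09.
Current steady state (s = 0.2): k* = (0.2·2.5/0.09)^(1/0.54) ≈ 23.9400, y* = 2.5·23.9400^0.46 ≈ 10.7730, c* = (1−0.2)·10.7730 ≈ 8.6184.
At the golden rule the marginal product of capital equals n+δ: 0.46·2.5·k^(0.46−1) = 0.09. Solving, k_gold = (0.46·2.5/0.09)^(1/0.54) ≈ 111.9416.
y_gold = 2.5·111.9416^0.46 ≈ 21.9016, c_gold = y_gold − 0.09·k_gold ≈ 11.8269.
Gain: Δc = 11.8269 − 8.6184 ≈ 3.2085.

Δc ≈ 3.208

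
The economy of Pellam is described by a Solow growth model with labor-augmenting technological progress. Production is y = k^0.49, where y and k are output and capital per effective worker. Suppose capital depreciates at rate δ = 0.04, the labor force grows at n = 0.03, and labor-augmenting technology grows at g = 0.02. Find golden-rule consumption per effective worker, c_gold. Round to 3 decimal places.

n + g + δ = 0.03 + 0.02 + 0.04 = 0.09.
Maximizing c = f(k) − (n+g+δ)·k gives f'(k) = n+g+δ, i.e. 0.49·k^(0.49−1) = 0.09, so k_gold = (0.49/0.09)^(1/0.51) ≈ 27.7362.
y_gold = 27.7362^0.49 ≈ 5.0944.
c_gold = y_gold − (n+g+δ)·k_gold = 5.0944 − 0.09·27.7362 ≈ 2.5981.

c_gold ≈ 2.598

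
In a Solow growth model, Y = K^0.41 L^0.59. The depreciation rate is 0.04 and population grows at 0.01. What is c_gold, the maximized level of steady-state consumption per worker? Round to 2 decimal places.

Capital per worker breaks even when investment replaces (n + δ)·k; here n + δ = 0.05.
Setting f'(k) = n+δ gives 0.41·k^(0.41−1) = 0.05, hence k_gold = (0.41/0.05)^(1/0.59) ≈ 35.3865.
y_gold = 35.3865^0.41 ≈ 4.3154.
c_gold = y_gold − (n+δ)·k_gold = 4.3154 − 0.05·35.3865 ≈ 2.5461.

c_gold ≈ 2.55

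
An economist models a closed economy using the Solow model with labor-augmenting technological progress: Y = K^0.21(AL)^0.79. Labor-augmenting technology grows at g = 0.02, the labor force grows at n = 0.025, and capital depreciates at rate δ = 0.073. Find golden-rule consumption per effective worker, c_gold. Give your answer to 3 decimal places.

The effective depreciation rate is n + g + δ = 0.025 + 0.02 + 0.073 = 0.118.
At the golden rule the marginal product of capital equals n+g+δ: 0.21·k^(0.21−1) = 0.118. Solving, k_gold = (0.21/0.118)^(1/0.79) ≈ 2.0744.
y_gold = 2.0744^0.21 ≈ 1.1656.
c_gold = y_gold − (n+g+δ)·k_gold = 1.1656 − 0.118·2.0744 ≈ 0.9208.

c_gold ≈ 0.921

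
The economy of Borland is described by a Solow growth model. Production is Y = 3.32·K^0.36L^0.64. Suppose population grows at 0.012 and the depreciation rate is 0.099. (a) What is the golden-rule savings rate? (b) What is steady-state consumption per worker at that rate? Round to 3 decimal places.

n + δ = 0.012 + 0.099 = 0.111.
For Cobb-Douglas, s_gold equals capital's share: s_gold = 0.36.
Maximizing c = f(k) − (n+δ)·k gives f'(k) = n+δ, i.e. 0.36·3.32·k^(0.36−1) = 0.111, so k_gold = (0.36·3.32/0.111)^(1/0.64) ≈ 40.9906.
y_gold = 3.32·40.9906^0.36 ≈ 12.6388; c_gold = (1−0.36)·y_gold ≈ 8.0888.

(a) s_gold = 0.360; (b) c_gold ≈ 8.089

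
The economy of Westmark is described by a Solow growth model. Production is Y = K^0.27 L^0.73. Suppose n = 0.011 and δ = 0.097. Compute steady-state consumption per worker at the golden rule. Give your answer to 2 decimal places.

Break-even investment rate: n + δ = 0.011 + 0.097 = 0.108.
Maximizing c = f(k) − (n+δ)·k gives f'(k) = n+δ, i.e. 0.27·k^(0.27−1) = 0.108, so k_gold = (0.27/0.108)^(1/0.73) ≈ 3.5085.
y_gold = 3.5085^0.27 ≈ 1.4034.
c_gold = y_gold − (n+δ)·k_gold = 1.4034 − 0.108·3.5085 ≈ 1.0245.

c_gold ≈ 1.02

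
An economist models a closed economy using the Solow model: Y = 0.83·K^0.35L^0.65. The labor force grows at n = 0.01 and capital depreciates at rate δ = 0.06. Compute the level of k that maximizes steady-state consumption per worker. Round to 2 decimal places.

k_gold ≈ 8.93

Break-even investment rate: n + δ = 0.01 + 0.06 = 0.07.
Golden rule sets MPK = n+δ: 0.35·0.83·k^(0.35−1) = 0.07, so k_gold = (0.35·0.83/0.07)^(1/0.65) ≈ 8.9298.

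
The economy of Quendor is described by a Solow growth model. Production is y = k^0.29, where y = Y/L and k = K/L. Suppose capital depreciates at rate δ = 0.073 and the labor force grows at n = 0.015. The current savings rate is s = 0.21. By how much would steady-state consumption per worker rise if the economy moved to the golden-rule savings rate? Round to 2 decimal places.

Δc ≈ 0.03

Break-even investment rate: n + δ = 0.015 + 0.073 = 0.088.
Current steady state (s = 0.21): k* = (0.21/0.088)^(1/0.71) ≈ 3.4043, y* = 3.4043^0.29 ≈ 1.4265, c* = (1−0.21)·1.4265 ≈ 1.1270.
Maximizing c = f(k) − (n+δ)·k gives f'(k) = n+δ, i.e. 0.29·k^(0.29−1) = 0.088, so k_gold = (0.29/0.088)^(1/0.71) ≈ 5.3636.
y_gold = 5.3636^0.29 ≈ 1.6276, c_gold = y_gold − 0.088·k_gold ≈ 1.1556.
Gain: Δc = 1.1556 − 1.1270 ≈ 0.0286.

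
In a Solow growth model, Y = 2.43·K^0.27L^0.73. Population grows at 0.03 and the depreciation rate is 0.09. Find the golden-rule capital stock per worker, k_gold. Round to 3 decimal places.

k_gold ≈ 10.249

The effective depreciation rate is n + δ = 0.03 + 0.09 = 0.12.
Maximizing c = f(k) − (n+δ)·k gives f'(k) = n+δ, i.e. 0.27·2.43·k^(0.27−1) = 0.12, so k_gold = (0.27·2.43/0.12)^(1/0.73) ≈ 10.2487.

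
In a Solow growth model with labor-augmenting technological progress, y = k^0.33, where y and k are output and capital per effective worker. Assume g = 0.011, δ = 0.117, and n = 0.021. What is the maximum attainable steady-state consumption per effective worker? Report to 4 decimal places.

c_gold ≈ 0.9912

Capital per effective worker breaks even when investment replaces (n + g + δ)·k; here n + g + δ = 0.149.
Setting f'(k) = n+g+δ gives 0.33·k^(0.33−1) = 0.149, hence k_gold = (0.33/0.149)^(1/0.67) ≈ 3.2765.
y_gold = 3.2765^0.33 ≈ 1.4794.
c_gold = y_gold − (n+g+δ)·k_gold = 1.4794 − 0.149·3.2765 ≈ 0.9912.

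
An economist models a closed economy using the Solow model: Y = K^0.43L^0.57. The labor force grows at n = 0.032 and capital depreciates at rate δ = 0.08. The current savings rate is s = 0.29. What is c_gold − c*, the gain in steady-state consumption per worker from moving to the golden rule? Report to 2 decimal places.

Δc ≈ 0.12

The effective depreciation rate is n + δ = 0.032 + 0.08 = 0.112.
Current steady state (s = 0.29): k* = (0.29/0.112)^(1/0.57) ≈ 5.3073, y* = 5.3073^0.43 ≈ 2.0497, c* = (1−0.29)·2.0497 ≈ 1.4553.
Maximizing c = f(k) − (n+δ)·k gives f'(k) = n+δ, i.e. 0.43·k^(0.43−1) = 0.112, so k_gold = (0.43/0.112)^(1/0.57) ≈ 10.5926.
y_gold = 10.5926^0.43 ≈ 2.7590, c_gold = y_gold − 0.112·k_gold ≈ 1.5726.
Gain: Δc = 1.5726 − 1.4553 ≈ 0.1173.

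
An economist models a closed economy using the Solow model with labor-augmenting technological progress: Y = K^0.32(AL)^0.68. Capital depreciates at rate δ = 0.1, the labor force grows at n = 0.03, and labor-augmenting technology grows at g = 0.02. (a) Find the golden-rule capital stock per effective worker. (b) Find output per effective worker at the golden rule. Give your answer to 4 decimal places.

Break-even investment rate: n + g + δ = 0.03 + 0.02 + 0.1 = 0.15.
At the golden rule the marginal product of capital equals n+g+δ: 0.32·k^(0.32−1) = 0.15. Solving, k_gold = (0.32/0.15)^(1/0.68) ≈ 3.0473.
y_gold = 3.0473^0.32 ≈ 1.4284.

(a) k_gold ≈ 3.0473; (b) y_gold ≈ 1.4284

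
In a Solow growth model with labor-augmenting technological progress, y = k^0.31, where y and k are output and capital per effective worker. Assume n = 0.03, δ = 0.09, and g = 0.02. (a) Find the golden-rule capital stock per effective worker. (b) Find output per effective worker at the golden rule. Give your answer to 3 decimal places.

Break-even investment rate: n + g + δ = 0.03 + 0.02 + 0.09 = 0.14.
Setting f'(k) = n+g+δ gives 0.31·k^(0.31−1) = 0.14, hence k_gold = (0.31/0.14)^(1/0.69) ≈ 3.1647.
y_gold = 3.1647^0.31 ≈ 1.4292.

(a) k_gold ≈ 3.165; (b) y_gold ≈ 1.429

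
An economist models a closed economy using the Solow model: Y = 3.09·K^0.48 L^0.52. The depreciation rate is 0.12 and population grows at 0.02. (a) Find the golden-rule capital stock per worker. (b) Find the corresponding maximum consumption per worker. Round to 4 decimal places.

The effective depreciation rate is n + δ = 0.02 + 0.12 = 0.14.
Setting f'(k) = n+δ gives 0.48·3.09·k^(0.48−1) = 0.14, hence k_gold = (0.48·3.09/0.14)^(1/0.52) ≈ 93.6034.
y_gold = 3.09·93.6034^0.48 ≈ 27.3010; c_gold = y_gold − 0.14·k_gold ≈ 14.1965.

(a) k_gold ≈ 93.6034; (b) c_gold ≈ 14.1965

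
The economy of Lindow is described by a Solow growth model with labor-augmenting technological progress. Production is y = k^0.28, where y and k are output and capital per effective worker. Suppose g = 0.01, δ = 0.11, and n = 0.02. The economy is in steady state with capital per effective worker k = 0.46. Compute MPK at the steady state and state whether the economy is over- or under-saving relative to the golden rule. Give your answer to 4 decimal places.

under-saving; MPK ≈ 0.4897

The effective depreciation rate is n + g + δ = 0.02 + 0.01 + 0.11 = 0.14.
MPK = 0.28·k^(0.28−1) = 0.28·0.46^(-0.72) ≈ 0.4897.
MPK > 0.14, so the economy is dynamically efficient (under-saving).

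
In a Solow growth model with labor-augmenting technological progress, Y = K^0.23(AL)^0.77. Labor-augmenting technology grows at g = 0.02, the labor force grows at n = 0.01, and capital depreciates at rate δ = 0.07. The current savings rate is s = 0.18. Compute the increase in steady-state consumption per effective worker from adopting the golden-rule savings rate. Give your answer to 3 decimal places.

Δc ≈ 0.010

The effective depreciation rate is n + g + δ = 0.01 + 0.02 + 0.07 = 0.1.
Current steady state (s = 0.18): k* = (0.18/0.1)^(1/0.77) ≈ 2.1455, y* = 2.1455^0.23 ≈ 1.1919, c* = (1−0.18)·1.1919 ≈ 0.9774.
Setting f'(k) = n+g+δ gives 0.23·k^(0.23−1) = 0.1, hence k_gold = (0.23/0.1)^(1/0.77) ≈ 2.9497.
y_gold = 2.9497^0.23 ≈ 1.2825, c_gold = y_gold − 0.1·k_gold ≈ 0.9875.
Gain: Δc = 0.9875 − 0.9774 ≈ 0.0101.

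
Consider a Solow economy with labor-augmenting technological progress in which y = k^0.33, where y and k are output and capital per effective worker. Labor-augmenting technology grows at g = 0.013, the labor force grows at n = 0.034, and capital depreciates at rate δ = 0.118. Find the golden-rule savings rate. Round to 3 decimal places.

s_gold = 0.330

Break-even investment rate: n + g + δ = 0.034 + 0.013 + 0.118 = 0.165.
At the golden rule MPK = n+g+δ, and in any Cobb-Douglas steady state s = (n+g+δ)·k/y = MPK·k/y = capital's share 0.33.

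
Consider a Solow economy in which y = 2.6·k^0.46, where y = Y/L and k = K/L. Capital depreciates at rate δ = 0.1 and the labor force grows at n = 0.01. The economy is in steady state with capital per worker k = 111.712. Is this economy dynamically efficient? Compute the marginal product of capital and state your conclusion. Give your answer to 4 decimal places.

n + δ = 0.01 + 0.1 = 0.11.
MPK = 0.46·2.6·k^(0.46−1) = 0.46·2.6·111.712^(-0.54) ≈ 0.0937.
MPK < 0.11, so the economy is dynamically inefficient (over-saving).

dynamically inefficient; MPK ≈ 0.0937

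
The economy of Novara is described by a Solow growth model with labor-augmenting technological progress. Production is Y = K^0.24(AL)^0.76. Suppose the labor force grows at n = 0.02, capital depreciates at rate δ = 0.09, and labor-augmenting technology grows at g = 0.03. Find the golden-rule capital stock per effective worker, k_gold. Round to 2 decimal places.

The effective depreciation rate is n + g + δ = 0.02 + 0.03 + 0.09 = 0.14.
At the golden rule the marginal product of capital equals n+g+δ: 0.24·k^(0.24−1) = 0.14. Solving, k_gold = (0.24/0.14)^(1/0.76) ≈ 2.0324.

k_gold ≈ 2.03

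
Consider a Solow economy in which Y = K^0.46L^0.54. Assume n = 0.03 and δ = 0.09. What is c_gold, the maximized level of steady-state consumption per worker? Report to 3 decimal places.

c_gold ≈ 1.696

Capital per worker breaks even when investment replaces (n + δ)·k; here n + δ = 0.12.
Maximizing c = f(k) − (n+δ)·k gives f'(k) = n+δ, i.e. 0.46·k^(0.46−1) = 0.12, so k_gold = (0.46/0.12)^(1/0.54) ≈ 12.0420.
y_gold = 12.0420^0.46 ≈ 3.1414.
c_gold = y_gold − (n+δ)·k_gold = 3.1414 − 0.12·12.0420 ≈ 1.6963.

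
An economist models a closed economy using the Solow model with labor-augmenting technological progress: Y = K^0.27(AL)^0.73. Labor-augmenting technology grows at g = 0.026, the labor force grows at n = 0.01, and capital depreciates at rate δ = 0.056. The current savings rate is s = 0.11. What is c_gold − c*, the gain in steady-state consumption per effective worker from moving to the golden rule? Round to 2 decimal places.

Δc ≈ 0.14

The effective depreciation rate is n + g + δ = 0.01 + 0.026 + 0.056 = 0.092.
Current steady state (s = 0.11): k* = (0.11/0.092)^(1/0.73) ≈ 1.2773, y* = 1.2773^0.27 ≈ 1.0683, c* = (1−0.11)·1.0683 ≈ 0.9508.
Maximizing c = f(k) − (n+g+δ)·k gives f'(k) = n+g+δ, i.e. 0.27·k^(0.27−1) = 0.092, so k_gold = (0.27/0.092)^(1/0.73) ≈ 4.3703.
y_gold = 4.3703^0.27 ≈ 1.4892, c_gold = y_gold − 0.092·k_gold ≈ 1.0871.
Gain: Δc = 1.0871 − 0.9508 ≈ 0.1363.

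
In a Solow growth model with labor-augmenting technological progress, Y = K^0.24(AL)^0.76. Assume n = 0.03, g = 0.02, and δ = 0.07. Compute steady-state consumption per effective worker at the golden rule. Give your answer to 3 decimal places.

c_gold ≈ 0.946

n + g + δ = 0.03 + 0.02 + 0.07 = 0.12.
Setting f'(k) = n+g+δ gives 0.24·k^(0.24−1) = 0.12, hence k_gold = (0.24/0.12)^(1/0.76) ≈ 2.4894.
y_gold = 2.4894^0.24 ≈ 1.2447.
c_gold = y_gold − (n+g+δ)·k_gold = 1.2447 − 0.12·2.4894 ≈ 0.9460.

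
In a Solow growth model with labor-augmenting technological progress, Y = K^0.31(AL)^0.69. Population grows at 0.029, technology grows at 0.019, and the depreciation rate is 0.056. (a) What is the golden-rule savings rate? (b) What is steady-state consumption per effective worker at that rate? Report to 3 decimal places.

Capital per effective worker breaks even when investment replaces (n + g + δ)·k; here n + g + δ = 0.104.
For Cobb-Douglas, s_gold equals capital's share: s_gold = 0.31.
Maximizing c = f(k) − (n+g+δ)·k gives f'(k) = n+g+δ, i.e. 0.31·k^(0.31−1) = 0.104, so k_gold = (0.31/0.104)^(1/0.69) ≈ 4.8689.
y_gold = 4.8689^0.31 ≈ 1.6334; c_gold = (1−0.31)·y_gold ≈ 1.1271.

(a) s_gold = 0.310; (b) c_gold ≈ 1.127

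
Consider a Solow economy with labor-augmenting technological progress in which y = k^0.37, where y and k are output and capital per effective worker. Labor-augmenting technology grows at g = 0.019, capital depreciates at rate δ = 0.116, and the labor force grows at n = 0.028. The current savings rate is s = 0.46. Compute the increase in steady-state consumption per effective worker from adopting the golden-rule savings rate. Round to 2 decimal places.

Break-even investment rate: n + g + δ = 0.028 + 0.019 + 0.116 = 0.163.
Current steady state (s = 0.46): k* = (0.46/0.163)^(1/0.63) ≈ 5.1903, y* = 5.1903^0.37 ≈ 1.8392, c* = (1−0.46)·1.8392 ≈ 0.9931.
At the golden rule the marginal product of capital equals n+g+δ: 0.37·k^(0.37−1) = 0.163. Solving, k_gold = (0.37/0.163)^(1/0.63) ≈ 3.6737.
y_gold = 3.6737^0.37 ≈ 1.6184, c_gold = y_gold − 0.163·k_gold ≈ 1.0196.
Gain: Δc = 1.0196 − 0.9931 ≈ 0.0264.

Δc ≈ 0.03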